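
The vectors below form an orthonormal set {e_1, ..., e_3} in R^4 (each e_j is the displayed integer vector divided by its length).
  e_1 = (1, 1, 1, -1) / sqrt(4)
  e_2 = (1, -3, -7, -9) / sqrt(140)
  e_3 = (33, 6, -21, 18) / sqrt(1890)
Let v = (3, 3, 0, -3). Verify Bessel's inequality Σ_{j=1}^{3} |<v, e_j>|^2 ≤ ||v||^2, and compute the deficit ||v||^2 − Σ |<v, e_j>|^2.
Σ |<v, e_j>|^2 = 51/2; ||v||^2 = 27; deficit = 3/2

Write each e_j = u_j / sqrt(<u_j, u_j>) where u_j is the displayed integer vector. Then <v, e_j> = <v, u_j> / sqrt(<u_j, u_j>), so |<v, e_j>|^2 = <v, u_j>^2 / <u_j, u_j>.
Coefficients: <v, e_1> = 9/sqrt(4), <v, e_2> = 21/sqrt(140), <v, e_3> = 63/sqrt(1890).
Square and sum: Σ |<v, e_j>|^2 = 51/2.
Compute ||v||^2 = v·v = 27.
Deficit = 27 − 51/2 = 3/2 ≥ 0, confirming Bessel's inequality. (The deficit equals ||v − Σ <v,e_j> e_j||^2, the squared distance from v to span{e_j}.)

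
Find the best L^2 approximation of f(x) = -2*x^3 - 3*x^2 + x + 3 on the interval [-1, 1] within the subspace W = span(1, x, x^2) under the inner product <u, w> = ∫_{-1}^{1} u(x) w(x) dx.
g(x) = -3*x^2 - x/5 + 3

The best approximation g ∈ W is the orthogonal projection of f onto W. Writing g = a_0 + a_1 x + a_2 x^2, the coefficients solve the normal equations G · a = b where
  G_{ij} = <φ_i, φ_j> and b_i = <f, φ_i>, with φ_0 = 1, φ_1 = x, φ_2 = x^2.
G =
  [2, 0, 2/3]
  [0, 2/3, 0]
  [2/3, 0, 2/5],
b = (4, -2/15, 4/5).
Solving gives a_0 = 3, a_1 = -1/5, a_2 = -3, so
  g(x) = -3*x^2 - x/5 + 3.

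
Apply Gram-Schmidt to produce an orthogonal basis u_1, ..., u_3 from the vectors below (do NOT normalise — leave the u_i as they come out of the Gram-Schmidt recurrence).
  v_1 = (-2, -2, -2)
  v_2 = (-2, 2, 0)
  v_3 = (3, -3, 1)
Orthogonal basis:
  u_1 = (-2, -2, -2)
  u_2 = (-2, 2, 0)
  u_3 = (-1/3, -1/3, 2/3)

Apply the Gram-Schmidt recurrence
  u_1 = v_1
  u_i = v_i − Σ_{j<i} ((v_i · u_j) / (u_j · u_j)) · u_j.

Step by step this gives:
  u_1 = (-2, -2, -2)
  u_2 = (-2, 2, 0)
  u_3 = (-1/3, -1/3, 2/3)

Orthogonality check:
  u_2 · u_1 = 0 (should be 0)
  u_3 · u_1 = 0 (should be 0)
  u_3 · u_2 = 0 (should be 0)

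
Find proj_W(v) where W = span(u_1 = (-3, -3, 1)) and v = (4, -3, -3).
proj_W(v) = (18/19, 18/19, -6/19)

Set up U = [u_1 | ... | u_1] ∈ R^(3×1). The projector onto W = col(U) is P = U (U^T U)^(-1) U^T.
Compute U^T U =
  [19],
and U^T v = (-6).
Solve U^T U · c = U^T v for the coefficients: c = (-6/19). The projection is proj_W(v) = U c.
Check: (v - proj_W(v)) · u_1 = 0  (should be 0).
Result: proj_W(v) = (18/19, 18/19, -6/19).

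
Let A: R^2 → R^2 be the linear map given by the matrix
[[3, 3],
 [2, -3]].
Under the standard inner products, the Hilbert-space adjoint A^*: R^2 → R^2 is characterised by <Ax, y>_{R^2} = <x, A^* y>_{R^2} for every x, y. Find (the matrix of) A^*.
A^* = A^T =
[[3, 2],
 [3, -3]]

For real matrices with standard dot products, the defining identity <Ax, y> = <x, A^* y> gives (Ax)^T y = x^T (A^*) y, i.e. x^T A^T y = x^T (A^*) y. Since this holds for all x, y, we must have A^* = A^T. Therefore
A^* =
[[3, 2],
 [3, -3]].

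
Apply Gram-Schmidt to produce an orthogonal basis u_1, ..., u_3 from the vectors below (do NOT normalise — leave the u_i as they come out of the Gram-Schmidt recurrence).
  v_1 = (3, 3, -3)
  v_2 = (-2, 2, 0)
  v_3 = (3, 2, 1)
Orthogonal basis:
  u_1 = (3, 3, -3)
  u_2 = (-2, 2, 0)
  u_3 = (7/6, 7/6, 7/3)

Apply the Gram-Schmidt recurrence
  u_1 = v_1
  u_i = v_i − Σ_{j<i} ((v_i · u_j) / (u_j · u_j)) · u_j.

Step by step this gives:
  u_1 = (3, 3, -3)
  u_2 = (-2, 2, 0)
  u_3 = (7/6, 7/6, 7/3)

Orthogonality check:
  u_2 · u_1 = 0 (should be 0)
  u_3 · u_1 = 0 (should be 0)
  u_3 · u_2 = 0 (should be 0)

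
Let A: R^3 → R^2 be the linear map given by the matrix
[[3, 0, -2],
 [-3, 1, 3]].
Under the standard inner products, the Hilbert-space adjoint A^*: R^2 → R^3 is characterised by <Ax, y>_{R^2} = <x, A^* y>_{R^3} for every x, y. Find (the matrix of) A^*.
A^* = A^T =
[[3, -3],
 [0, 1],
 [-2, 3]]

For real matrices with standard dot products, the defining identity <Ax, y> = <x, A^* y> gives (Ax)^T y = x^T (A^*) y, i.e. x^T A^T y = x^T (A^*) y. Since this holds for all x, y, we must have A^* = A^T. Therefore
A^* =
[[3, -3],
 [0, 1],
 [-2, 3]].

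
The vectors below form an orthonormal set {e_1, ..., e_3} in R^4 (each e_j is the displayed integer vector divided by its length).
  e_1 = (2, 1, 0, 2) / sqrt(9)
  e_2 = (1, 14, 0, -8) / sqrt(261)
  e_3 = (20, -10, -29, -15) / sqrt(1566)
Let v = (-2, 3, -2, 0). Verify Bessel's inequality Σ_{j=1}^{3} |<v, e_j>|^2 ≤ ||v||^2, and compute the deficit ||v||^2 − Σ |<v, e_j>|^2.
Σ |<v, e_j>|^2 = 19/3; ||v||^2 = 17; deficit = 32/3

Write each e_j = u_j / sqrt(<u_j, u_j>) where u_j is the displayed integer vector. Then <v, e_j> = <v, u_j> / sqrt(<u_j, u_j>), so |<v, e_j>|^2 = <v, u_j>^2 / <u_j, u_j>.
Coefficients: <v, e_1> = -1/sqrt(9), <v, e_2> = 40/sqrt(261), <v, e_3> = -12/sqrt(1566).
Square and sum: Σ |<v, e_j>|^2 = 19/3.
Compute ||v||^2 = v·v = 17.
Deficit = 17 − 19/3 = 32/3 ≥ 0, confirming Bessel's inequality. (The deficit equals ||v − Σ <v,e_j> e_j||^2, the squared distance from v to span{e_j}.)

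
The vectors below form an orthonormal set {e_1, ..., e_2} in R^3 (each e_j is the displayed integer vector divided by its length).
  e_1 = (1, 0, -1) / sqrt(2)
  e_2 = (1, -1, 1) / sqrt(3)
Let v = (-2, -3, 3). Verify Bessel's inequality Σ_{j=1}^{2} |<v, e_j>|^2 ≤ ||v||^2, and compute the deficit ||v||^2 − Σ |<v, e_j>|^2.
Σ |<v, e_j>|^2 = 107/6; ||v||^2 = 22; deficit = 25/6

Write each e_j = u_j / sqrt(<u_j, u_j>) where u_j is the displayed integer vector. Then <v, e_j> = <v, u_j> / sqrt(<u_j, u_j>), so |<v, e_j>|^2 = <v, u_j>^2 / <u_j, u_j>.
Coefficients: <v, e_1> = -5/sqrt(2), <v, e_2> = 4/sqrt(3).
Square and sum: Σ |<v, e_j>|^2 = 107/6.
Compute ||v||^2 = v·v = 22.
Deficit = 22 − 107/6 = 25/6 ≥ 0, confirming Bessel's inequality. (The deficit equals ||v − Σ <v,e_j> e_j||^2, the squared distance from v to span{e_j}.)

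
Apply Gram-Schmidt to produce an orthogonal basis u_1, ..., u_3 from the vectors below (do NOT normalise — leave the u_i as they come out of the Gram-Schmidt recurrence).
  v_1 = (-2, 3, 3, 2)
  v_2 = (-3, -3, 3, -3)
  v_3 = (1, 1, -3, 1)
Orthogonal basis:
  u_1 = (-2, 3, 3, 2)
  u_2 = (-3, -3, 3, -3)
  u_3 = (-25/26, 5/26, -21/26, -1/26)

Apply the Gram-Schmidt recurrence
  u_1 = v_1
  u_i = v_i − Σ_{j<i} ((v_i · u_j) / (u_j · u_j)) · u_j.

Step by step this gives:
  u_1 = (-2, 3, 3, 2)
  u_2 = (-3, -3, 3, -3)
  u_3 = (-25/26, 5/26, -21/26, -1/26)

Orthogonality check:
  u_2 · u_1 = 0 (should be 0)
  u_3 · u_1 = 0 (should be 0)
  u_3 · u_2 = 0 (should be 0)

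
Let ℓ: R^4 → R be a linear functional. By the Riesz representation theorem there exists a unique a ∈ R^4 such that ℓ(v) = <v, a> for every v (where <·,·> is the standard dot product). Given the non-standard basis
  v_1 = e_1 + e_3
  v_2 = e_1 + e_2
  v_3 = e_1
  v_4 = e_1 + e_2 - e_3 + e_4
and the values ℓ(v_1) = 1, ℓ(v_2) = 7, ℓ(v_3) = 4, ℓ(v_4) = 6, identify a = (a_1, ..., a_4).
a = (4, 3, -3, -4)

Write a = (a_1, ..., a_4) in the standard basis. For each basis vector v_i, ℓ(v_i) = <v_i, a> is a linear equation in the a_j's. Collect the n equations into a matrix system V a = ℓ, where row i of V is v_i (expressed in the standard basis). Since V is invertible (lower-triangular with 1s on the diagonal, up to permutation), solve by back-substitution:
  V =
[[1, 0, 1, 0],
 [1, 1, 0, 0],
 [1, 0, 0, 0],
 [1, 1, -1, 1]]
  V a = (1, 7, 4, 6)
Solving gives a = (4, 3, -3, -4).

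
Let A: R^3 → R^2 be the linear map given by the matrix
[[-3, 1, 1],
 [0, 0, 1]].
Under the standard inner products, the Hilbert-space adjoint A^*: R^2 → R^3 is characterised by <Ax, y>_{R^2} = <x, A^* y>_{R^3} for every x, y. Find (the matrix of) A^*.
A^* = A^T =
[[-3, 0],
 [1, 0],
 [1, 1]]

For real matrices with standard dot products, the defining identity <Ax, y> = <x, A^* y> gives (Ax)^T y = x^T (A^*) y, i.e. x^T A^T y = x^T (A^*) y. Since this holds for all x, y, we must have A^* = A^T. Therefore
A^* =
[[-3, 0],
 [1, 0],
 [1, 1]].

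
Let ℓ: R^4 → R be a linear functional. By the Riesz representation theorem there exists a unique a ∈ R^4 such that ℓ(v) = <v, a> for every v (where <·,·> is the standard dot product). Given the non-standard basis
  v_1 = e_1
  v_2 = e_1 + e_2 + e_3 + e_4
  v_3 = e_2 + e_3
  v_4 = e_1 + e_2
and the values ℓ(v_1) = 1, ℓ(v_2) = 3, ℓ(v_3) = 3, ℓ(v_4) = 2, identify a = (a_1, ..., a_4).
a = (1, 1, 2, -1)

Write a = (a_1, ..., a_4) in the standard basis. For each basis vector v_i, ℓ(v_i) = <v_i, a> is a linear equation in the a_j's. Collect the n equations into a matrix system V a = ℓ, where row i of V is v_i (expressed in the standard basis). Since V is invertible (lower-triangular with 1s on the diagonal, up to permutation), solve by back-substitution:
  V =
[[1, 0, 0, 0],
 [1, 1, 1, 1],
 [0, 1, 1, 0],
 [1, 1, 0, 0]]
  V a = (1, 3, 3, 2)
Solving gives a = (1, 1, 2, -1).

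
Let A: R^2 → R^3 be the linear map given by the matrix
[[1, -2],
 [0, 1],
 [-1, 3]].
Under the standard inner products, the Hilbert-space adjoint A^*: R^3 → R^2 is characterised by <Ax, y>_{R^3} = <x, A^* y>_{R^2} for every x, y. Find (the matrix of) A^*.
A^* = A^T =
[[1, 0, -1],
 [-2, 1, 3]]

For real matrices with standard dot products, the defining identity <Ax, y> = <x, A^* y> gives (Ax)^T y = x^T (A^*) y, i.e. x^T A^T y = x^T (A^*) y. Since this holds for all x, y, we must have A^* = A^T. Therefore
A^* =
[[1, 0, -1],
 [-2, 1, 3]].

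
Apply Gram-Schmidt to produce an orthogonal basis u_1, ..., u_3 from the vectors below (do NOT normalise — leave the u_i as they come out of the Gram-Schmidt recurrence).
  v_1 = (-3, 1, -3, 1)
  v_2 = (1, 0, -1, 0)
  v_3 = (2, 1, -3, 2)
Orthogonal basis:
  u_1 = (-3, 1, -3, 1)
  u_2 = (1, 0, -1, 0)
  u_3 = (2/5, 7/10, 2/5, 17/10)

Apply the Gram-Schmidt recurrence
  u_1 = v_1
  u_i = v_i − Σ_{j<i} ((v_i · u_j) / (u_j · u_j)) · u_j.

Step by step this gives:
  u_1 = (-3, 1, -3, 1)
  u_2 = (1, 0, -1, 0)
  u_3 = (2/5, 7/10, 2/5, 17/10)

Orthogonality check:
  u_2 · u_1 = 0 (should be 0)
  u_3 · u_1 = 0 (should be 0)
  u_3 · u_2 = 0 (should be 0)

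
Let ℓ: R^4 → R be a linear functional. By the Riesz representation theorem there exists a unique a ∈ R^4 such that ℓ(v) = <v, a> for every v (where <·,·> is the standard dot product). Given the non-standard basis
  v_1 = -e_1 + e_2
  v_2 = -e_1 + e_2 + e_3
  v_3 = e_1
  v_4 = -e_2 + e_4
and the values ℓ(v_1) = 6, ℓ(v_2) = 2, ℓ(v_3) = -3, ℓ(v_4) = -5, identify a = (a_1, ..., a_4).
a = (-3, 3, -4, -2)

Write a = (a_1, ..., a_4) in the standard basis. For each basis vector v_i, ℓ(v_i) = <v_i, a> is a linear equation in the a_j's. Collect the n equations into a matrix system V a = ℓ, where row i of V is v_i (expressed in the standard basis). Since V is invertible (lower-triangular with 1s on the diagonal, up to permutation), solve by back-substitution:
  V =
[[-1, 1, 0, 0],
 [-1, 1, 1, 0],
 [1, 0, 0, 0],
 [0, -1, 0, 1]]
  V a = (6, 2, -3, -5)
Solving gives a = (-3, 3, -4, -2).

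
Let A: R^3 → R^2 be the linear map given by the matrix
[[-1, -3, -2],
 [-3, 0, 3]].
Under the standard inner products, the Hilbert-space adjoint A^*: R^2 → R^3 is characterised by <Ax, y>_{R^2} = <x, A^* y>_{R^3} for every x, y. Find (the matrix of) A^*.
A^* = A^T =
[[-1, -3],
 [-3, 0],
 [-2, 3]]

For real matrices with standard dot products, the defining identity <Ax, y> = <x, A^* y> gives (Ax)^T y = x^T (A^*) y, i.e. x^T A^T y = x^T (A^*) y. Since this holds for all x, y, we must have A^* = A^T. Therefore
A^* =
[[-1, -3],
 [-3, 0],
 [-2, 3]].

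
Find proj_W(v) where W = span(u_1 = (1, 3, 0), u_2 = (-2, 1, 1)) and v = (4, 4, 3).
proj_W(v) = (149/59, 265/59, -26/59)

Set up U = [u_1 | ... | u_2] ∈ R^(3×2). The projector onto W = col(U) is P = U (U^T U)^(-1) U^T.
Compute U^T U =
  [10, 1]
  [1, 6],
and U^T v = (16, -1).
Solve U^T U · c = U^T v for the coefficients: c = (97/59, -26/59). The projection is proj_W(v) = U c.
Check: (v - proj_W(v)) · u_1 = 0  (should be 0).
Check: (v - proj_W(v)) · u_2 = 0  (should be 0).
Result: proj_W(v) = (149/59, 265/59, -26/59).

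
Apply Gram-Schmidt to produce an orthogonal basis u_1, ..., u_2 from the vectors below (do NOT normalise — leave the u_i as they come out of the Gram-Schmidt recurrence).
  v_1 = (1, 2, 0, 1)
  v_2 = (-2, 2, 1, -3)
Orthogonal basis:
  u_1 = (1, 2, 0, 1)
  u_2 = (-11/6, 7/3, 1, -17/6)

Apply the Gram-Schmidt recurrence
  u_1 = v_1
  u_i = v_i − Σ_{j<i} ((v_i · u_j) / (u_j · u_j)) · u_j.

Step by step this gives:
  u_1 = (1, 2, 0, 1)
  u_2 = (-11/6, 7/3, 1, -17/6)

Orthogonality check:
  u_2 · u_1 = 0 (should be 0)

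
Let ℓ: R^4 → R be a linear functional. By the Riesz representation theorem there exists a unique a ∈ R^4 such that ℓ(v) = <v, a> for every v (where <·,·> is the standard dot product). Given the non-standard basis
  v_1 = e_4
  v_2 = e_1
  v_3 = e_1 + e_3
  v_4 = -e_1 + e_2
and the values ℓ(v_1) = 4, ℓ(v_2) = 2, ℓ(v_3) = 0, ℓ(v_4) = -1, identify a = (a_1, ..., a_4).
a = (2, 1, -2, 4)

Write a = (a_1, ..., a_4) in the standard basis. For each basis vector v_i, ℓ(v_i) = <v_i, a> is a linear equation in the a_j's. Collect the n equations into a matrix system V a = ℓ, where row i of V is v_i (expressed in the standard basis). Since V is invertible (lower-triangular with 1s on the diagonal, up to permutation), solve by back-substitution:
  V =
[[0, 0, 0, 1],
 [1, 0, 0, 0],
 [1, 0, 1, 0],
 [-1, 1, 0, 0]]
  V a = (4, 2, 0, -1)
Solving gives a = (2, 1, -2, 4).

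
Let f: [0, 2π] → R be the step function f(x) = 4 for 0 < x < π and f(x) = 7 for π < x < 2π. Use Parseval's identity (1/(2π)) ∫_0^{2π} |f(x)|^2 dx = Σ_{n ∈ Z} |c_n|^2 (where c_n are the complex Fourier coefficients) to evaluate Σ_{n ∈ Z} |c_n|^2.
Σ |c_n|^2 = 65/2

Parseval equates the L^2 energy of f (normalised by 1/(2π)) with the ℓ^2 sum of its Fourier coefficients: (1/(2π)) ∫_0^{2π} |f|^2 = Σ |c_n|^2.
Compute the left side: (1/(2π)) [∫_0^π 4^2 dx + ∫_π^{2π} 7^2 dx] = (1/(2π)) · (16π + 49π) = (16 + 49)/2 = 65/2.
So Σ_{n ∈ Z} |c_n|^2 = 65/2.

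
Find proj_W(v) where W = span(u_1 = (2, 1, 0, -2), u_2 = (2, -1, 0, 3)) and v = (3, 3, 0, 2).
proj_W(v) = (386/117, 1/117, 0, 94/117)

Set up U = [u_1 | ... | u_2] ∈ R^(4×2). The projector onto W = col(U) is P = U (U^T U)^(-1) U^T.
Compute U^T U =
  [9, -3]
  [-3, 14],
and U^T v = (5, 9).
Solve U^T U · c = U^T v for the coefficients: c = (97/117, 32/39). The projection is proj_W(v) = U c.
Check: (v - proj_W(v)) · u_1 = 0  (should be 0).
Check: (v - proj_W(v)) · u_2 = 0  (should be 0).
Result: proj_W(v) = (386/117, 1/117, 0, 94/117).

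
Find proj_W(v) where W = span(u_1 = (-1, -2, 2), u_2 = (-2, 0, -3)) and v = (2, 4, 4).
proj_W(v) = (394/101, 180/101, 276/101)

Set up U = [u_1 | ... | u_2] ∈ R^(3×2). The projector onto W = col(U) is P = U (U^T U)^(-1) U^T.
Compute U^T U =
  [9, -4]
  [-4, 13],
and U^T v = (-2, -16).
Solve U^T U · c = U^T v for the coefficients: c = (-90/101, -152/101). The projection is proj_W(v) = U c.
Check: (v - proj_W(v)) · u_1 = 0  (should be 0).
Check: (v - proj_W(v)) · u_2 = 0  (should be 0).
Result: proj_W(v) = (394/101, 180/101, 276/101).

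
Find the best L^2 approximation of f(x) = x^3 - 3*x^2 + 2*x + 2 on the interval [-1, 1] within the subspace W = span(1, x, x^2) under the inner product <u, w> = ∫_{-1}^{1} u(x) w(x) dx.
g(x) = -3*x^2 + 13*x/5 + 2

The best approximation g ∈ W is the orthogonal projection of f onto W. Writing g = a_0 + a_1 x + a_2 x^2, the coefficients solve the normal equations G · a = b where
  G_{ij} = <φ_i, φ_j> and b_i = <f, φ_i>, with φ_0 = 1, φ_1 = x, φ_2 = x^2.
G =
  [2, 0, 2/3]
  [0, 2/3, 0]
  [2/3, 0, 2/5],
b = (2, 26/15, 2/15).
Solving gives a_0 = 2, a_1 = 13/5, a_2 = -3, so
  g(x) = -3*x^2 + 13*x/5 + 2.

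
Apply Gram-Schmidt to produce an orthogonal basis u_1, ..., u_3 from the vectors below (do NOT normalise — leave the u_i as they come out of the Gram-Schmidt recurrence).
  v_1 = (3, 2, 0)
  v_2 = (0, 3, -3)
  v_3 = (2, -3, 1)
Orthogonal basis:
  u_1 = (3, 2, 0)
  u_2 = (-18/13, 27/13, -3)
  u_3 = (10/11, -15/11, -15/11)

Apply the Gram-Schmidt recurrence
  u_1 = v_1
  u_i = v_i − Σ_{j<i} ((v_i · u_j) / (u_j · u_j)) · u_j.

Step by step this gives:
  u_1 = (3, 2, 0)
  u_2 = (-18/13, 27/13, -3)
  u_3 = (10/11, -15/11, -15/11)

Orthogonality check:
  u_2 · u_1 = 0 (should be 0)
  u_3 · u_1 = 0 (should be 0)
  u_3 · u_2 = 0 (should be 0)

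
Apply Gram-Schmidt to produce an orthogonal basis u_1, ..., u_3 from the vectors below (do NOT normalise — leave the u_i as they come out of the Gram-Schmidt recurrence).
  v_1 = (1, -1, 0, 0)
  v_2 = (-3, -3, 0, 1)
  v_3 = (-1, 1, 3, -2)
Orthogonal basis:
  u_1 = (1, -1, 0, 0)
  u_2 = (-3, -3, 0, 1)
  u_3 = (-6/19, -6/19, 3, -36/19)

Apply the Gram-Schmidt recurrence
  u_1 = v_1
  u_i = v_i − Σ_{j<i} ((v_i · u_j) / (u_j · u_j)) · u_j.

Step by step this gives:
  u_1 = (1, -1, 0, 0)
  u_2 = (-3, -3, 0, 1)
  u_3 = (-6/19, -6/19, 3, -36/19)

Orthogonality check:
  u_2 · u_1 = 0 (should be 0)
  u_3 · u_1 = 0 (should be 0)
  u_3 · u_2 = 0 (should be 0)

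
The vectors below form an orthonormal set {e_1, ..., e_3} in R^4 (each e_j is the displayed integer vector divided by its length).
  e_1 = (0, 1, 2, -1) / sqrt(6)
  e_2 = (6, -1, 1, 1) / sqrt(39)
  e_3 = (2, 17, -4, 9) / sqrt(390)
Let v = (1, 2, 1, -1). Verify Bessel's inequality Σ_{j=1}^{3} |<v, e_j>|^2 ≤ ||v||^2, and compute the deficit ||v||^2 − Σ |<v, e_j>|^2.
Σ |<v, e_j>|^2 = 89/15; ||v||^2 = 7; deficit = 16/15

Write each e_j = u_j / sqrt(<u_j, u_j>) where u_j is the displayed integer vector. Then <v, e_j> = <v, u_j> / sqrt(<u_j, u_j>), so |<v, e_j>|^2 = <v, u_j>^2 / <u_j, u_j>.
Coefficients: <v, e_1> = 5/sqrt(6), <v, e_2> = 4/sqrt(39), <v, e_3> = 23/sqrt(390).
Square and sum: Σ |<v, e_j>|^2 = 89/15.
Compute ||v||^2 = v·v = 7.
Deficit = 7 − 89/15 = 16/15 ≥ 0, confirming Bessel's inequality. (The deficit equals ||v − Σ <v,e_j> e_j||^2, the squared distance from v to span{e_j}.)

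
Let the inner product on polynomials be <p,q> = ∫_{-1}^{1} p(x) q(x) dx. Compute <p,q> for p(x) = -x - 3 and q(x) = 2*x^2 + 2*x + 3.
<p,q> = -70/3

Expand the product: p(x)·q(x) = -2*x^3 - 8*x^2 - 9*x - 9.
∫_{-1}^{1} of each monomial x^k gives [2/(k+1) if k even, 0 if k odd]. Integrating term-by-term (or equivalently evaluating the antiderivative F(x) = -x^4/2 - 8*x^3/3 - 9*x^2/2 - 9*x at the endpoints):
  F(1) − F(−1) = -50/3 − (20/3) = -70/3.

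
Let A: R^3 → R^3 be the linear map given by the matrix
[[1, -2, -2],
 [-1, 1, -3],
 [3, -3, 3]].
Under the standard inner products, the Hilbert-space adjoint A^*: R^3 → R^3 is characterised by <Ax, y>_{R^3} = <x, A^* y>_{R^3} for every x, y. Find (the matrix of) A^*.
A^* = A^T =
[[1, -1, 3],
 [-2, 1, -3],
 [-2, -3, 3]]

For real matrices with standard dot products, the defining identity <Ax, y> = <x, A^* y> gives (Ax)^T y = x^T (A^*) y, i.e. x^T A^T y = x^T (A^*) y. Since this holds for all x, y, we must have A^* = A^T. Therefore
A^* =
[[1, -1, 3],
 [-2, 1, -3],
 [-2, -3, 3]].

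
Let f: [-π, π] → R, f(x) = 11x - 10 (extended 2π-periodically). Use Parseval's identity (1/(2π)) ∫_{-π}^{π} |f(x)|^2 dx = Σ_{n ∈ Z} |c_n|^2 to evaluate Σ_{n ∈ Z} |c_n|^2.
Σ |c_n|^2 = 121π^2/3 + 100

Expand and integrate term by term over [-π, π]:
  ∫ (11x)^2 dx = 121·(2π^3/3); ∫ 2·11·(-10)·x dx = 0 (odd integrand); ∫ (-10)^2 dx = 100·2π.
So (1/(2π)) ∫_{-π}^{π} (11x - 10)^2 dx = 121π^2/3 + 100 = 121π^2/3 + 100.
Parseval ⇒ Σ |c_n|^2 = 121π^2/3 + 100.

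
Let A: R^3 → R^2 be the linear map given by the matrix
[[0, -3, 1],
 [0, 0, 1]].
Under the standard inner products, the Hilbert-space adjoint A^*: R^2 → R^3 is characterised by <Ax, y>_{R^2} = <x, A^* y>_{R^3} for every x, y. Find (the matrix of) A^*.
A^* = A^T =
[[0, 0],
 [-3, 0],
 [1, 1]]

For real matrices with standard dot products, the defining identity <Ax, y> = <x, A^* y> gives (Ax)^T y = x^T (A^*) y, i.e. x^T A^T y = x^T (A^*) y. Since this holds for all x, y, we must have A^* = A^T. Therefore
A^* =
[[0, 0],
 [-3, 0],
 [1, 1]].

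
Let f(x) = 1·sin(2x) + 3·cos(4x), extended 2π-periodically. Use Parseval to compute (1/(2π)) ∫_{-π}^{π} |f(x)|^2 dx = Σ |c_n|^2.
Σ |c_n|^2 = 5

Expand |f|^2 and use orthogonality of {sin(nx), cos(mx)} on [-π, π]:
  ∫_{-π}^{π} sin(nx)^2 dx = π, ∫ cos(mx)^2 dx = π, and cross terms integrate to 0.
So ∫_{-π}^{π} f(x)^2 dx = 1^2 · π + 3^2 · π = (1 + 9)π.
Divide by 2π: (1 + 9)/2 = 5.
By Parseval, this equals Σ |c_n|^2.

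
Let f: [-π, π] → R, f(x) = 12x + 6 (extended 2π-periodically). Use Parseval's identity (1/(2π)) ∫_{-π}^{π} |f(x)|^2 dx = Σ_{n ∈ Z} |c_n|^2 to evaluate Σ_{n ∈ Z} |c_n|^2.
Σ |c_n|^2 = 48π^2 + 36

Expand and integrate term by term over [-π, π]:
  ∫ (12x)^2 dx = 144·(2π^3/3); ∫ 2·12·(6)·x dx = 0 (odd integrand); ∫ 6^2 dx = 36·2π.
So (1/(2π)) ∫_{-π}^{π} (12x + 6)^2 dx = 144π^2/3 + 36 = 48π^2 + 36.
Parseval ⇒ Σ |c_n|^2 = 48π^2 + 36.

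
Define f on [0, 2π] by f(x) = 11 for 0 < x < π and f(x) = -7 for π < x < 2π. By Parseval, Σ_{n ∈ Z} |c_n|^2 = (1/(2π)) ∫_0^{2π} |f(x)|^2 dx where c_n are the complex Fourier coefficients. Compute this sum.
Σ |c_n|^2 = 85

Parseval equates the L^2 energy of f (normalised by 1/(2π)) with the ℓ^2 sum of its Fourier coefficients: (1/(2π)) ∫_0^{2π} |f|^2 = Σ |c_n|^2.
Compute the left side: (1/(2π)) [∫_0^π 11^2 dx + ∫_π^{2π} (-7)^2 dx] = (1/(2π)) · (121π + 49π) = (121 + 49)/2 = 85.
So Σ_{n ∈ Z} |c_n|^2 = 85.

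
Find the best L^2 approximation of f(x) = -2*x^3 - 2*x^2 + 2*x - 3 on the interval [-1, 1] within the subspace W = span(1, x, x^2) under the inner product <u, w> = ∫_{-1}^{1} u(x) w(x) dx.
g(x) = -2*x^2 + 4*x/5 - 3

The best approximation g ∈ W is the orthogonal projection of f onto W. Writing g = a_0 + a_1 x + a_2 x^2, the coefficients solve the normal equations G · a = b where
  G_{ij} = <φ_i, φ_j> and b_i = <f, φ_i>, with φ_0 = 1, φ_1 = x, φ_2 = x^2.
G =
  [2, 0, 2/3]
  [0, 2/3, 0]
  [2/3, 0, 2/5],
b = (-22/3, 8/15, -14/5).
Solving gives a_0 = -3, a_1 = 4/5, a_2 = -2, so
  g(x) = -2*x^2 + 4*x/5 - 3.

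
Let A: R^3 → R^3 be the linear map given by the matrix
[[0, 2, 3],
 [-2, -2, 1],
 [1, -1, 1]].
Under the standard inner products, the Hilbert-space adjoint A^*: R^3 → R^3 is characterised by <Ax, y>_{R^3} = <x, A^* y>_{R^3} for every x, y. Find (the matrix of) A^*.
A^* = A^T =
[[0, -2, 1],
 [2, -2, -1],
 [3, 1, 1]]

For real matrices with standard dot products, the defining identity <Ax, y> = <x, A^* y> gives (Ax)^T y = x^T (A^*) y, i.e. x^T A^T y = x^T (A^*) y. Since this holds for all x, y, we must have A^* = A^T. Therefore
A^* =
[[0, -2, 1],
 [2, -2, -1],
 [3, 1, 1]].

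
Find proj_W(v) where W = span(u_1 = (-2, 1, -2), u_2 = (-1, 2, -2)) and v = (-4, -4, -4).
proj_W(v) = (-92/17, -44/17, -32/17)

Set up U = [u_1 | ... | u_2] ∈ R^(3×2). The projector onto W = col(U) is P = U (U^T U)^(-1) U^T.
Compute U^T U =
  [9, 8]
  [8, 9],
and U^T v = (12, 4).
Solve U^T U · c = U^T v for the coefficients: c = (76/17, -60/17). The projection is proj_W(v) = U c.
Check: (v - proj_W(v)) · u_1 = 0  (should be 0).
Check: (v - proj_W(v)) · u_2 = 0  (should be 0).
Result: proj_W(v) = (-92/17, -44/17, -32/17).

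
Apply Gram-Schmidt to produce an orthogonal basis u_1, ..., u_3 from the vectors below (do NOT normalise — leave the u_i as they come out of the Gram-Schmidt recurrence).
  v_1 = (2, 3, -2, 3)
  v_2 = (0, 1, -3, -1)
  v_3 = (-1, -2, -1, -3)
Orthogonal basis:
  u_1 = (2, 3, -2, 3)
  u_2 = (-6/13, 4/13, -33/13, -22/13)
  u_3 = (64/125, -127/250, -23/125, 11/250)

Apply the Gram-Schmidt recurrence
  u_1 = v_1
  u_i = v_i − Σ_{j<i} ((v_i · u_j) / (u_j · u_j)) · u_j.

Step by step this gives:
  u_1 = (2, 3, -2, 3)
  u_2 = (-6/13, 4/13, -33/13, -22/13)
  u_3 = (64/125, -127/250, -23/125, 11/250)

Orthogonality check:
  u_2 · u_1 = 0 (should be 0)
  u_3 · u_1 = 0 (should be 0)
  u_3 · u_2 = 0 (should be 0)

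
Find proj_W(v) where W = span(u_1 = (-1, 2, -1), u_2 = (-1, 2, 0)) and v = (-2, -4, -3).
proj_W(v) = (6/5, -12/5, -3)

Set up U = [u_1 | ... | u_2] ∈ R^(3×2). The projector onto W = col(U) is P = U (U^T U)^(-1) U^T.
Compute U^T U =
  [6, 5]
  [5, 5],
and U^T v = (-3, -6).
Solve U^T U · c = U^T v for the coefficients: c = (3, -21/5). The projection is proj_W(v) = U c.
Check: (v - proj_W(v)) · u_1 = 0  (should be 0).
Check: (v - proj_W(v)) · u_2 = 0  (should be 0).
Result: proj_W(v) = (6/5, -12/5, -3).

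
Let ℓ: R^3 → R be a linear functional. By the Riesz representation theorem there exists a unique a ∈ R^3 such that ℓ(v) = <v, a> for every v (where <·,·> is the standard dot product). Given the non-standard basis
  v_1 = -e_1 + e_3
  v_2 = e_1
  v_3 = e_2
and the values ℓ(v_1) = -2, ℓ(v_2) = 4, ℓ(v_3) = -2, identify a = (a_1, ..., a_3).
a = (4, -2, 2)

Write a = (a_1, ..., a_3) in the standard basis. For each basis vector v_i, ℓ(v_i) = <v_i, a> is a linear equation in the a_j's. Collect the n equations into a matrix system V a = ℓ, where row i of V is v_i (expressed in the standard basis). Since V is invertible (lower-triangular with 1s on the diagonal, up to permutation), solve by back-substitution:
  V =
[[-1, 0, 1],
 [1, 0, 0],
 [0, 1, 0]]
  V a = (-2, 4, -2)
Solving gives a = (4, -2, 2).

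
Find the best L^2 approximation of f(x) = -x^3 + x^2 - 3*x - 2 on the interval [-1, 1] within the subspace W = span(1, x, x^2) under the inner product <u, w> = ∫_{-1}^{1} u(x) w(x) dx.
g(x) = x^2 - 18*x/5 - 2

The best approximation g ∈ W is the orthogonal projection of f onto W. Writing g = a_0 + a_1 x + a_2 x^2, the coefficients solve the normal equations G · a = b where
  G_{ij} = <φ_i, φ_j> and b_i = <f, φ_i>, with φ_0 = 1, φ_1 = x, φ_2 = x^2.
G =
  [2, 0, 2/3]
  [0, 2/3, 0]
  [2/3, 0, 2/5],
b = (-10/3, -12/5, -14/15).
Solving gives a_0 = -2, a_1 = -18/5, a_2 = 1, so
  g(x) = x^2 - 18*x/5 - 2.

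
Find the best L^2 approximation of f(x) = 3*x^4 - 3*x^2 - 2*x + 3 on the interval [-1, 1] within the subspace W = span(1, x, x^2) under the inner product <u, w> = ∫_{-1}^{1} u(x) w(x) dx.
g(x) = -3*x^2/7 - 2*x + 96/35

The best approximation g ∈ W is the orthogonal projection of f onto W. Writing g = a_0 + a_1 x + a_2 x^2, the coefficients solve the normal equations G · a = b where
  G_{ij} = <φ_i, φ_j> and b_i = <f, φ_i>, with φ_0 = 1, φ_1 = x, φ_2 = x^2.
G =
  [2, 0, 2/3]
  [0, 2/3, 0]
  [2/3, 0, 2/5],
b = (26/5, -4/3, 58/35).
Solving gives a_0 = 96/35, a_1 = -2, a_2 = -3/7, so
  g(x) = -3*x^2/7 - 2*x + 96/35.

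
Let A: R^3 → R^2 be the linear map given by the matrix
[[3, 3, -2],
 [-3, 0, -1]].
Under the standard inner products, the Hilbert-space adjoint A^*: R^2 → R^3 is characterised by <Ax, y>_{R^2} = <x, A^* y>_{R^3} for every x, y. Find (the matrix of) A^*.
A^* = A^T =
[[3, -3],
 [3, 0],
 [-2, -1]]

For real matrices with standard dot products, the defining identity <Ax, y> = <x, A^* y> gives (Ax)^T y = x^T (A^*) y, i.e. x^T A^T y = x^T (A^*) y. Since this holds for all x, y, we must have A^* = A^T. Therefore
A^* =
[[3, -3],
 [3, 0],
 [-2, -1]].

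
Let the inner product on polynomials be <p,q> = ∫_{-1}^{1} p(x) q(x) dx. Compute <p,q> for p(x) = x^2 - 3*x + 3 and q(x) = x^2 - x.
<p,q> = 22/5

Expand the product: p(x)·q(x) = x^4 - 4*x^3 + 6*x^2 - 3*x.
∫_{-1}^{1} of each monomial x^k gives [2/(k+1) if k even, 0 if k odd]. Integrating term-by-term (or equivalently evaluating the antiderivative F(x) = x^5/5 - x^4 + 2*x^3 - 3*x^2/2 at the endpoints):
  F(1) − F(−1) = -3/10 − (-47/10) = 22/5.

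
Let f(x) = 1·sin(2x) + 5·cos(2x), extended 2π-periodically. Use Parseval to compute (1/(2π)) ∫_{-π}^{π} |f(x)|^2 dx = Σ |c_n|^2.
Σ |c_n|^2 = 13

Expand |f|^2 and use orthogonality of {sin(nx), cos(mx)} on [-π, π]:
  ∫_{-π}^{π} sin(nx)^2 dx = π, ∫ cos(mx)^2 dx = π, and cross terms integrate to 0.
So ∫_{-π}^{π} f(x)^2 dx = 1^2 · π + 5^2 · π = (1 + 25)π.
Divide by 2π: (1 + 25)/2 = 13.
By Parseval, this equals Σ |c_n|^2.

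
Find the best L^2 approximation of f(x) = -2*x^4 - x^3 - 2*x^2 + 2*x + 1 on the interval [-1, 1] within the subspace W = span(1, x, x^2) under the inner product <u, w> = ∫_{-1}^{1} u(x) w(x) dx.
g(x) = -26*x^2/7 + 7*x/5 + 41/35

The best approximation g ∈ W is the orthogonal projection of f onto W. Writing g = a_0 + a_1 x + a_2 x^2, the coefficients solve the normal equations G · a = b where
  G_{ij} = <φ_i, φ_j> and b_i = <f, φ_i>, with φ_0 = 1, φ_1 = x, φ_2 = x^2.
G =
  [2, 0, 2/3]
  [0, 2/3, 0]
  [2/3, 0, 2/5],
b = (-2/15, 14/15, -74/105).
Solving gives a_0 = 41/35, a_1 = 7/5, a_2 = -26/7, so
  g(x) = -26*x^2/7 + 7*x/5 + 41/35.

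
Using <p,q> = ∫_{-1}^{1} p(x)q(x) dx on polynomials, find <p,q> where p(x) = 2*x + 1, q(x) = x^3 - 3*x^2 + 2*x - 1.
<p,q> = -8/15

Expand the product: p(x)·q(x) = 2*x^4 - 5*x^3 + x^2 - 1.
∫_{-1}^{1} of each monomial x^k gives [2/(k+1) if k even, 0 if k odd]. Integrating term-by-term (or equivalently evaluating the antiderivative F(x) = 2*x^5/5 - 5*x^4/4 + x^3/3 - x at the endpoints):
  F(1) − F(−1) = -91/60 − (-59/60) = -8/15.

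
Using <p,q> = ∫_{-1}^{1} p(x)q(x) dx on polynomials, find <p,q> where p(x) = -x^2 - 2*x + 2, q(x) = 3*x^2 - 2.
<p,q> = -58/15

Expand the product: p(x)·q(x) = -3*x^4 - 6*x^3 + 8*x^2 + 4*x - 4.
∫_{-1}^{1} of each monomial x^k gives [2/(k+1) if k even, 0 if k odd]. Integrating term-by-term (or equivalently evaluating the antiderivative F(x) = -3*x^5/5 - 3*x^4/2 + 8*x^3/3 + 2*x^2 - 4*x at the endpoints):
  F(1) − F(−1) = -43/30 − (73/30) = -58/15.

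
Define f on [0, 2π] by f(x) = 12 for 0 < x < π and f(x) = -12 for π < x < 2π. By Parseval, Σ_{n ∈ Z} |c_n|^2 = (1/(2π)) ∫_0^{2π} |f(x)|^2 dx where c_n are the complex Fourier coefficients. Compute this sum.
Σ |c_n|^2 = 144

Parseval equates the L^2 energy of f (normalised by 1/(2π)) with the ℓ^2 sum of its Fourier coefficients: (1/(2π)) ∫_0^{2π} |f|^2 = Σ |c_n|^2.
Compute the left side: (1/(2π)) [∫_0^π 12^2 dx + ∫_π^{2π} (-12)^2 dx] = (1/(2π)) · (144π + 144π) = (144 + 144)/2 = 144.
So Σ_{n ∈ Z} |c_n|^2 = 144.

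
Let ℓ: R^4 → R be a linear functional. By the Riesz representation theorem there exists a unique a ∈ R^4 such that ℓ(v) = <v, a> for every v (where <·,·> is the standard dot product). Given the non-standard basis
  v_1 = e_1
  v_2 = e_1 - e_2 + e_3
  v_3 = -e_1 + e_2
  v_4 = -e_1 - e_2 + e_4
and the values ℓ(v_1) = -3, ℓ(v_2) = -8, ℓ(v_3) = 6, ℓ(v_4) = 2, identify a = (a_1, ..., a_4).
a = (-3, 3, -2, 2)

Write a = (a_1, ..., a_4) in the standard basis. For each basis vector v_i, ℓ(v_i) = <v_i, a> is a linear equation in the a_j's. Collect the n equations into a matrix system V a = ℓ, where row i of V is v_i (expressed in the standard basis). Since V is invertible (lower-triangular with 1s on the diagonal, up to permutation), solve by back-substitution:
  V =
[[1, 0, 0, 0],
 [1, -1, 1, 0],
 [-1, 1, 0, 0],
 [-1, -1, 0, 1]]
  V a = (-3, -8, 6, 2)
Solving gives a = (-3, 3, -2, 2).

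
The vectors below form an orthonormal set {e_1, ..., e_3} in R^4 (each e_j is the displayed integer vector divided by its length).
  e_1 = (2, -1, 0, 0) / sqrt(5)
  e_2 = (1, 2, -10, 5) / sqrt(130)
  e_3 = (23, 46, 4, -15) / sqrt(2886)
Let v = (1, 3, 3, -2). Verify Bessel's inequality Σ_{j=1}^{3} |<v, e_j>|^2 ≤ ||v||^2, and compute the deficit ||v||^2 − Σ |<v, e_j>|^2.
Σ |<v, e_j>|^2 = 2537/111; ||v||^2 = 23; deficit = 16/111

Write each e_j = u_j / sqrt(<u_j, u_j>) where u_j is the displayed integer vector. Then <v, e_j> = <v, u_j> / sqrt(<u_j, u_j>), so |<v, e_j>|^2 = <v, u_j>^2 / <u_j, u_j>.
Coefficients: <v, e_1> = -1/sqrt(5), <v, e_2> = -33/sqrt(130), <v, e_3> = 203/sqrt(2886).
Square and sum: Σ |<v, e_j>|^2 = 2537/111.
Compute ||v||^2 = v·v = 23.
Deficit = 23 − 2537/111 = 16/111 ≥ 0, confirming Bessel's inequality. (The deficit equals ||v − Σ <v,e_j> e_j||^2, the squared distance from v to span{e_j}.)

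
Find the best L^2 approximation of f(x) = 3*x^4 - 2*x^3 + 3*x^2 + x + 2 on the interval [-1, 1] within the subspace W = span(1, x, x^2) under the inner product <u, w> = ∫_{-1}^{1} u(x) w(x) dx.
g(x) = 39*x^2/7 - x/5 + 61/35

The best approximation g ∈ W is the orthogonal projection of f onto W. Writing g = a_0 + a_1 x + a_2 x^2, the coefficients solve the normal equations G · a = b where
  G_{ij} = <φ_i, φ_j> and b_i = <f, φ_i>, with φ_0 = 1, φ_1 = x, φ_2 = x^2.
G =
  [2, 0, 2/3]
  [0, 2/3, 0]
  [2/3, 0, 2/5],
b = (36/5, -2/15, 356/105).
Solving gives a_0 = 61/35, a_1 = -1/5, a_2 = 39/7, so
  g(x) = 39*x^2/7 - x/5 + 61/35.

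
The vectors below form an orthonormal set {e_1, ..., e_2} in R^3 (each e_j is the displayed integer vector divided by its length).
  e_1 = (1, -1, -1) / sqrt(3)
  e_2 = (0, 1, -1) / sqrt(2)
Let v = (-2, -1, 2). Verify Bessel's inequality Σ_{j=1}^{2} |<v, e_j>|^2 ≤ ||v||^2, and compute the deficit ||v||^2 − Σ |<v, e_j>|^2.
Σ |<v, e_j>|^2 = 15/2; ||v||^2 = 9; deficit = 3/2

Write each e_j = u_j / sqrt(<u_j, u_j>) where u_j is the displayed integer vector. Then <v, e_j> = <v, u_j> / sqrt(<u_j, u_j>), so |<v, e_j>|^2 = <v, u_j>^2 / <u_j, u_j>.
Coefficients: <v, e_1> = -3/sqrt(3), <v, e_2> = -3/sqrt(2).
Square and sum: Σ |<v, e_j>|^2 = 15/2.
Compute ||v||^2 = v·v = 9.
Deficit = 9 − 15/2 = 3/2 ≥ 0, confirming Bessel's inequality. (The deficit equals ||v − Σ <v,e_j> e_j||^2, the squared distance from v to span{e_j}.)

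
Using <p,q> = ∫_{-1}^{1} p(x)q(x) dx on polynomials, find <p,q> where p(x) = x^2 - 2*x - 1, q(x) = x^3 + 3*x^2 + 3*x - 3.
<p,q> = -8/5

Expand the product: p(x)·q(x) = x^5 + x^4 - 4*x^3 - 12*x^2 + 3*x + 3.
∫_{-1}^{1} of each monomial x^k gives [2/(k+1) if k even, 0 if k odd]. Integrating term-by-term (or equivalently evaluating the antiderivative F(x) = x^6/6 + x^5/5 - x^4 - 4*x^3 + 3*x^2/2 + 3*x at the endpoints):
  F(1) − F(−1) = -2/15 − (22/15) = -8/5.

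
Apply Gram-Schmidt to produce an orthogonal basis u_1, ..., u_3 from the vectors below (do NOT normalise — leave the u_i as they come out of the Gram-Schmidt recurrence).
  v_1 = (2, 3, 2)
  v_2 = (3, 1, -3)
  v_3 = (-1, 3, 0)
Orthogonal basis:
  u_1 = (2, 3, 2)
  u_2 = (45/17, 8/17, -57/17)
  u_3 = (-517/314, 282/157, -329/314)

Apply the Gram-Schmidt recurrence
  u_1 = v_1
  u_i = v_i − Σ_{j<i} ((v_i · u_j) / (u_j · u_j)) · u_j.

Step by step this gives:
  u_1 = (2, 3, 2)
  u_2 = (45/17, 8/17, -57/17)
  u_3 = (-517/314, 282/157, -329/314)

Orthogonality check:
  u_2 · u_1 = 0 (should be 0)
  u_3 · u_1 = 0 (should be 0)
  u_3 · u_2 = 0 (should be 0)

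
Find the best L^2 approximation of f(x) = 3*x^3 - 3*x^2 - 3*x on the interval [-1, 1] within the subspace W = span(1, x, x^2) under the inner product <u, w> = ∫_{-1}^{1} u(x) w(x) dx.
g(x) = -3*x^2 - 6*x/5

The best approximation g ∈ W is the orthogonal projection of f onto W. Writing g = a_0 + a_1 x + a_2 x^2, the coefficients solve the normal equations G · a = b where
  G_{ij} = <φ_i, φ_j> and b_i = <f, φ_i>, with φ_0 = 1, φ_1 = x, φ_2 = x^2.
G =
  [2, 0, 2/3]
  [0, 2/3, 0]
  [2/3, 0, 2/5],
b = (-2, -4/5, -6/5).
Solving gives a_0 = 0, a_1 = -6/5, a_2 = -3, so
  g(x) = -3*x^2 - 6*x/5.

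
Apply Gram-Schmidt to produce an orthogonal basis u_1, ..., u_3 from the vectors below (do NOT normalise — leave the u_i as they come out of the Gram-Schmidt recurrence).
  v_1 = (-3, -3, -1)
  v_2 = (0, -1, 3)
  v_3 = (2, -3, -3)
Orthogonal basis:
  u_1 = (-3, -3, -1)
  u_2 = (0, -1, 3)
  u_3 = (56/19, -252/95, -84/95)

Apply the Gram-Schmidt recurrence
  u_1 = v_1
  u_i = v_i − Σ_{j<i} ((v_i · u_j) / (u_j · u_j)) · u_j.

Step by step this gives:
  u_1 = (-3, -3, -1)
  u_2 = (0, -1, 3)
  u_3 = (56/19, -252/95, -84/95)

Orthogonality check:
  u_2 · u_1 = 0 (should be 0)
  u_3 · u_1 = 0 (should be 0)
  u_3 · u_2 = 0 (should be 0)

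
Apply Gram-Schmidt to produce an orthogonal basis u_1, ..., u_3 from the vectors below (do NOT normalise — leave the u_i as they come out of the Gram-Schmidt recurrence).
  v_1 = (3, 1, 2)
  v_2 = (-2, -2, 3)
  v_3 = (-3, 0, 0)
Orthogonal basis:
  u_1 = (3, 1, 2)
  u_2 = (-11/7, -13/7, 23/7)
  u_3 = (-49/78, 7/6, 14/39)

Apply the Gram-Schmidt recurrence
  u_1 = v_1
  u_i = v_i − Σ_{j<i} ((v_i · u_j) / (u_j · u_j)) · u_j.

Step by step this gives:
  u_1 = (3, 1, 2)
  u_2 = (-11/7, -13/7, 23/7)
  u_3 = (-49/78, 7/6, 14/39)

Orthogonality check:
  u_2 · u_1 = 0 (should be 0)
  u_3 · u_1 = 0 (should be 0)
  u_3 · u_2 = 0 (should be 0)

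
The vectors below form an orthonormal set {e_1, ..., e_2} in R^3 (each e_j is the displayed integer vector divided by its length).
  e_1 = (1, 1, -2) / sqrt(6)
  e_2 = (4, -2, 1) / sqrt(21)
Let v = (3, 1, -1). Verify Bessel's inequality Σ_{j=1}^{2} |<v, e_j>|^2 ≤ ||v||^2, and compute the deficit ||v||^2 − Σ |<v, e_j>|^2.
Σ |<v, e_j>|^2 = 69/7; ||v||^2 = 11; deficit = 8/7

Write each e_j = u_j / sqrt(<u_j, u_j>) where u_j is the displayed integer vector. Then <v, e_j> = <v, u_j> / sqrt(<u_j, u_j>), so |<v, e_j>|^2 = <v, u_j>^2 / <u_j, u_j>.
Coefficients: <v, e_1> = 6/sqrt(6), <v, e_2> = 9/sqrt(21).
Square and sum: Σ |<v, e_j>|^2 = 69/7.
Compute ||v||^2 = v·v = 11.
Deficit = 11 − 69/7 = 8/7 ≥ 0, confirming Bessel's inequality. (The deficit equals ||v − Σ <v,e_j> e_j||^2, the squared distance from v to span{e_j}.)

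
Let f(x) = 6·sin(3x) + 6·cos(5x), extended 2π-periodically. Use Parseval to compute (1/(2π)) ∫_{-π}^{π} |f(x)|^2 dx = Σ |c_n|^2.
Σ |c_n|^2 = 36

Expand |f|^2 and use orthogonality of {sin(nx), cos(mx)} on [-π, π]:
  ∫_{-π}^{π} sin(nx)^2 dx = π, ∫ cos(mx)^2 dx = π, and cross terms integrate to 0.
So ∫_{-π}^{π} f(x)^2 dx = 6^2 · π + 6^2 · π = (36 + 36)π.
Divide by 2π: (36 + 36)/2 = 36.
By Parseval, this equals Σ |c_n|^2.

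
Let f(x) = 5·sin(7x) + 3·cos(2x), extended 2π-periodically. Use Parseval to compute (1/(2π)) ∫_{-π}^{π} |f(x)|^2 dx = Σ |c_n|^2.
Σ |c_n|^2 = 17

Expand |f|^2 and use orthogonality of {sin(nx), cos(mx)} on [-π, π]:
  ∫_{-π}^{π} sin(nx)^2 dx = π, ∫ cos(mx)^2 dx = π, and cross terms integrate to 0.
So ∫_{-π}^{π} f(x)^2 dx = 5^2 · π + 3^2 · π = (25 + 9)π.
Divide by 2π: (25 + 9)/2 = 17.
By Parseval, this equals Σ |c_n|^2.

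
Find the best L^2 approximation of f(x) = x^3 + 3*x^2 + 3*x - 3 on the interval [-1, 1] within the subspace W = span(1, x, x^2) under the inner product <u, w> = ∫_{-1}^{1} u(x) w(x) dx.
g(x) = 3*x^2 + 18*x/5 - 3

The best approximation g ∈ W is the orthogonal projection of f onto W. Writing g = a_0 + a_1 x + a_2 x^2, the coefficients solve the normal equations G · a = b where
  G_{ij} = <φ_i, φ_j> and b_i = <f, φ_i>, with φ_0 = 1, φ_1 = x, φ_2 = x^2.
G =
  [2, 0, 2/3]
  [0, 2/3, 0]
  [2/3, 0, 2/5],
b = (-4, 12/5, -4/5).
Solving gives a_0 = -3, a_1 = 18/5, a_2 = 3, so
  g(x) = 3*x^2 + 18*x/5 - 3.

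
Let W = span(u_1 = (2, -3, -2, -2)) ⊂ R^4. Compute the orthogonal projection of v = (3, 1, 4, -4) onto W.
proj_W(v) = (2/7, -3/7, -2/7, -2/7)

Set up U = [u_1 | ... | u_1] ∈ R^(4×1). The projector onto W = col(U) is P = U (U^T U)^(-1) U^T.
Compute U^T U =
  [21],
and U^T v = (3).
Solve U^T U · c = U^T v for the coefficients: c = (1/7). The projection is proj_W(v) = U c.
Check: (v - proj_W(v)) · u_1 = 0  (should be 0).
Result: proj_W(v) = (2/7, -3/7, -2/7, -2/7).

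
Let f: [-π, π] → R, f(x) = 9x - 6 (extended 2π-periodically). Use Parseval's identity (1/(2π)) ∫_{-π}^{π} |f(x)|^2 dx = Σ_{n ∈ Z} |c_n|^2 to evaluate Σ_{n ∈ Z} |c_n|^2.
Σ |c_n|^2 = 27π^2 + 36

Expand and integrate term by term over [-π, π]:
  ∫ (9x)^2 dx = 81·(2π^3/3); ∫ 2·9·(-6)·x dx = 0 (odd integrand); ∫ (-6)^2 dx = 36·2π.
So (1/(2π)) ∫_{-π}^{π} (9x - 6)^2 dx = 81π^2/3 + 36 = 27π^2 + 36.
Parseval ⇒ Σ |c_n|^2 = 27π^2 + 36.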